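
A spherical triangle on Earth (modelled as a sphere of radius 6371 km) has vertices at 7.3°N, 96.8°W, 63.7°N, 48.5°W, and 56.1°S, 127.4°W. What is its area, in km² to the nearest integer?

Side lengths (central angles): a = 2.3413, b = 1.1910, c = 1.1524 rad; semiperimeter s = 2.3424.
By l'Huilier's theorem, tan(E/4) = √[tan(s/2) tan((s−a)/2) tan((s−b)/2) tan((s−c)/2)], giving spherical excess E = 0.0938 rad.
Area = E·R² = 0.0938 × (6371)² ≈ 3806752 km².

3806752 km²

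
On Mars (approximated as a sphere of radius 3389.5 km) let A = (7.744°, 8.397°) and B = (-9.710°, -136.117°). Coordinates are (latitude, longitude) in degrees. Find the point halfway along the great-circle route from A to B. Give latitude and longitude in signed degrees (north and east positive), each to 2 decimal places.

The central angle between A and B is δ = 2.5287 rad.
With f = 0.5, the slerp weights are sin((1−f)δ)/sin δ = 1.6575 and sin(fδ)/sin δ = 1.6575.
Weighted sum of the unit vectors: (1.6575)·(0.9803,0.1447,0.1347) + (1.6575)·(-0.7104,-0.6833,-0.1687) = (0.4472, -0.8926, -0.0562).
Converting back: φ = atan2(z, √(x²+y²)) = -3.22°, λ = atan2(y, x) = -63.39°.

-3.22°, -63.39°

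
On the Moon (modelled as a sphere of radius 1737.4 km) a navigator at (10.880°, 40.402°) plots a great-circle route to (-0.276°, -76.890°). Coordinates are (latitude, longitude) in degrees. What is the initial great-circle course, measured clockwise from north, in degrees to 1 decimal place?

Δλ = -117.292° = -2.0471 rad.
y = sin Δλ · cos φ₂ = (-0.8887)(1.0000) = -0.8887
x = cos φ₁ sin φ₂ − sin φ₁ cos φ₂ cos Δλ = (0.9820)(-0.0048) − (0.1888)(1.0000)(-0.4585) = 0.0818
θ = atan2(y, x) = -84.74°; adding 360° gives 275.3°.

275.3°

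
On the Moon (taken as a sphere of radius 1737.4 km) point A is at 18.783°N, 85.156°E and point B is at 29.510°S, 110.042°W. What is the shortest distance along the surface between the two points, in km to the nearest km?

4927 km

With latitudes φ₁ = 18.783°, φ₂ = -29.510° and longitude difference Δλ = 164.802°:
cos c = sin φ₁ sin φ₂ + cos φ₁ cos φ₂ cos Δλ = (0.3220)(-0.4926) + (0.9467)(0.8703)(-0.9650) = -0.95371,
so c = arccos(-0.95371) = 2.83613 rad.
Distance = R·c = 1737.4 × 2.8361 ≈ 4927 km.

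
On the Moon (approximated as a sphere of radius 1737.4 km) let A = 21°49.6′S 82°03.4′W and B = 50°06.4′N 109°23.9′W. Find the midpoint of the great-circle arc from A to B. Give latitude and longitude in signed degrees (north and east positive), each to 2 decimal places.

14.52°, -93.18°

Central angle δ = 1.3247 rad. Interpolating on the sphere with fraction f = 0.5:
P = [sin((1−f)δ)·A + sin(fδ)·B] / sin δ = 0.6341·A + 0.6341·B in Cartesian coordinates,
giving P = (-0.0537, -0.9666, 0.2507), i.e. latitude 14.52°, longitude -93.18°.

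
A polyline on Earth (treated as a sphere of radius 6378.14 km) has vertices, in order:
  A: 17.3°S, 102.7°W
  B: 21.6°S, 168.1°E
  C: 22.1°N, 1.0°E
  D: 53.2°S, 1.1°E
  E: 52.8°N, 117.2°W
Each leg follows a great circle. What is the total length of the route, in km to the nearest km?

52361 km

Leg A→B: central angle 1.4486 rad, distance 9239.5 km.
Leg B→C: central angle 2.9325 rad, distance 18703.9 km.
Leg C→D: central angle 1.3142 rad, distance 8382.4 km.
Leg D→E: central angle 2.5141 rad, distance 16035.3 km.
Total: 9239.5 + 18703.9 + 8382.4 + 16035.3 ≈ 52361 km.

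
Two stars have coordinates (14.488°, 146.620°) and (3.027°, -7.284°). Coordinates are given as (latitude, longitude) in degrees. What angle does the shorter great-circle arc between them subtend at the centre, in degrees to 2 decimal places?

148.77°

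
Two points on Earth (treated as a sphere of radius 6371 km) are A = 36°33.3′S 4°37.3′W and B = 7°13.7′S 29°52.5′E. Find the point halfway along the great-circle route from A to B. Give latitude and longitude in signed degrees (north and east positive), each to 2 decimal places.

-22.81°, 14.50°

The central angle between A and B is δ = 0.7500 rad.
With f = 0.5, the slerp weights are sin((1−f)δ)/sin δ = 0.5373 and sin(fδ)/sin δ = 0.5373.
Weighted sum of the unit vectors: (0.5373)·(0.8007,-0.0647,-0.5956) + (0.5373)·(0.8602,0.4942,-0.1258) = (0.8925, 0.2307, -0.3876).
Converting back: φ = atan2(z, √(x²+y²)) = -22.81°, λ = atan2(y, x) = 14.50°.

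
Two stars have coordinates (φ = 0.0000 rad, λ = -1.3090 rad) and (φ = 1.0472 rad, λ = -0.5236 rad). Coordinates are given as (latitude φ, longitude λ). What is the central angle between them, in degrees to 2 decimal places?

Let φ₁ = 0.0000 rad, φ₂ = 1.0472 rad, and Δλ = 0.7854 rad.
cos c = sin φ₁ sin φ₂ + cos φ₁ cos φ₂ cos Δλ = (0.0000)(0.8660) + (1.0000)(0.5000)(0.7071) = 0.35355,
so c = arccos(0.35355) = 1.20943 rad.
So the angular separation is 69.30°.

69.30°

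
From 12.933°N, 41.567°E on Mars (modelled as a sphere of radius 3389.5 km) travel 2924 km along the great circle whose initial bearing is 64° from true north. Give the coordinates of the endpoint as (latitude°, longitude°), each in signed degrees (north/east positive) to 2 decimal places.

28.04°, 92.24°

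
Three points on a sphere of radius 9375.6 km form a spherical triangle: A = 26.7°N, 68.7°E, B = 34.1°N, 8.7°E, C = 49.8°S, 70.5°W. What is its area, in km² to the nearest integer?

Side lengths (central angles): a = 1.9050, b = 2.4650, c = 0.8998 rad; semiperimeter s = 2.6349.
By l'Huilier's theorem, tan(E/4) = √[tan(s/2) tan((s−a)/2) tan((s−b)/2) tan((s−c)/2)], giving spherical excess E = 1.4700 rad.
Area = E·R² = 1.4700 × (9375.6)² ≈ 129217601 km².

129217601 km²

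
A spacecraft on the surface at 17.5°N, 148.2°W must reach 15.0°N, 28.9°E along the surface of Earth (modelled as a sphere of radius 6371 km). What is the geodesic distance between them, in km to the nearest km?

16387 km

In radians: φ₁ = 0.3054, φ₂ = 0.2618, Δλ = 177.100° = 3.0910 rad.
cos c = sin φ₁ sin φ₂ + cos φ₁ cos φ₂ cos Δλ = (0.3007)(0.2588) + (0.9537)(0.9659)(-0.9987) = -0.84221,
so c = arccos(-0.84221) = 2.57217 rad.
Distance = R·c = 6371 × 2.5722 ≈ 16387 km.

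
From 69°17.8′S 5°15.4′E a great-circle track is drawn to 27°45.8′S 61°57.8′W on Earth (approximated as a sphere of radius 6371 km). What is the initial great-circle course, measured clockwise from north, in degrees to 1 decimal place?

280.8°

With φ₁ = -1.2095, φ₂ = -0.4846, Δλ = -1.1732 rad, the forward-azimuth formula gives
θ = atan2( sin Δλ cos φ₂ , cos φ₁ sin φ₂ − sin φ₁ cos φ₂ cos Δλ ) = atan2(-0.8159, 0.1558) = -79.19°.
Adding 360° brings this into [0°, 360°): 280.8°.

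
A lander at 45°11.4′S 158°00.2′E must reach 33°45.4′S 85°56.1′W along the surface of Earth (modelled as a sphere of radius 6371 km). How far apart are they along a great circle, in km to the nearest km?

In radians: φ₁ = -0.7887, φ₂ = -0.5892, Δλ = 116.062° = 2.0257 rad.
Haversine: a = sin²(Δφ/2) + cos φ₁ cos φ₂ sin²(Δλ/2) = 0.0099 + (0.7048)(0.8314)(0.7197) = 0.43160.
Central angle c = 2·arcsin(√a) = 1.43357 rad.
Distance = R·c = 6371 × 1.4336 ≈ 9133 km.

9133 km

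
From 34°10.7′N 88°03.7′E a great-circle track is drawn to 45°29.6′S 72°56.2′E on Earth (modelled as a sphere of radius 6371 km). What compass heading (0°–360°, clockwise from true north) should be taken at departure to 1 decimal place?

Δλ = -15.125° = -0.2640 rad.
y = sin Δλ · cos φ₂ = (-0.2609)(0.7010) = -0.1829
x = cos φ₁ sin φ₂ − sin φ₁ cos φ₂ cos Δλ = (0.8273)(-0.7132) − (0.5618)(0.7010)(0.9654) = -0.9702
θ = atan2(y, x) = -169.32°; adding 360° gives 190.7°.

190.7°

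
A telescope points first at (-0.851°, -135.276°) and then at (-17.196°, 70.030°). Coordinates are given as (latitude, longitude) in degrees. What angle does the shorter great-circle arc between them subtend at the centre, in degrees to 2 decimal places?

Let φ₁ = -0.0149 rad, φ₂ = -0.3001 rad, and Δλ = -2.6999 rad.
cos c = sin φ₁ sin φ₂ + cos φ₁ cos φ₂ cos Δλ = (-0.0149)(-0.2956) + (0.9999)(0.9553)(-0.9040) = -0.85914,
so c = arccos(-0.85914) = 2.60438 rad.
So the angular separation is 149.22°.

149.22°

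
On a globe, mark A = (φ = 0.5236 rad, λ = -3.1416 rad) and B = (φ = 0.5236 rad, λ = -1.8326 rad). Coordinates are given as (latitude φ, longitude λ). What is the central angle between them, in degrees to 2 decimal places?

63.63°

In radians: φ₁ = 0.5236, φ₂ = 0.5236, Δλ = 75.000° = 1.3090 rad.
cos c = sin φ₁ sin φ₂ + cos φ₁ cos φ₂ cos Δλ = (0.5000)(0.5000) + (0.8660)(0.8660)(0.2588) = 0.44411,
so c = arccos(0.44411) = 1.11061 rad.
So the angular separation is 63.63°.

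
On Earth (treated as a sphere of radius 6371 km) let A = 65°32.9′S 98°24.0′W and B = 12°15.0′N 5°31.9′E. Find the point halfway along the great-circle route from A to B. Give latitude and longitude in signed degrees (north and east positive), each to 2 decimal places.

The central angle between A and B is δ = 1.8656 rad.
With f = 0.5, the slerp weights are sin((1−f)δ)/sin δ = 0.8395 and sin(fδ)/sin δ = 0.8395.
Weighted sum of the unit vectors: (0.8395)·(-0.0605,-0.4095,-0.9103) + (0.8395)·(0.9727,0.0942,0.2122) = (0.7658, -0.2647, -0.5861).
Converting back: φ = atan2(z, √(x²+y²)) = -35.88°, λ = atan2(y, x) = -19.07°.

-35.88°, -19.07°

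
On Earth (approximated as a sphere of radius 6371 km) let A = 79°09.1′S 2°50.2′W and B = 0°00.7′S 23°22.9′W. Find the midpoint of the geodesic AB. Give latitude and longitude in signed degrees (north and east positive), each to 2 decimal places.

Central angle δ = 1.3934 rad. Interpolating on the sphere with fraction f = 0.5:
P = [sin((1−f)δ)·A + sin(fδ)·B] / sin δ = 0.6519·A + 0.6519·B in Cartesian coordinates,
giving P = (0.7209, -0.2648, -0.6404), i.e. latitude -39.82°, longitude -20.17°.

-39.82°, -20.17°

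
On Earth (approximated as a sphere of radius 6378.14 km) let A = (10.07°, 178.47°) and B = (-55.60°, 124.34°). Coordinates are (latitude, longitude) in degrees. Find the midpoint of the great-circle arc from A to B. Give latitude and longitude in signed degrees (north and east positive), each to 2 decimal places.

The central angle between A and B is δ = 1.3881 rad.
With f = 0.5, the slerp weights are sin((1−f)δ)/sin δ = 0.6505 and sin(fδ)/sin δ = 0.6505.
Weighted sum of the unit vectors: (0.6505)·(-0.9842,0.0263,0.1749) + (0.6505)·(-0.3187,0.4665,-0.8251) = (-0.8475, 0.3205, -0.4230).
Converting back: φ = atan2(z, √(x²+y²)) = -25.02°, λ = atan2(y, x) = 159.28°.

-25.02°, 159.28°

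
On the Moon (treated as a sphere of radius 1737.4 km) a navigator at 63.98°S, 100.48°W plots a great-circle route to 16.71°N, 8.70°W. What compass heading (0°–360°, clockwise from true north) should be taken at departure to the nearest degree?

With φ₁ = -1.1167, φ₂ = 0.2916, Δλ = 1.6019 rad, the forward-azimuth formula gives
θ = atan2( sin Δλ cos φ₂ , cos φ₁ sin φ₂ − sin φ₁ cos φ₂ cos Δλ ) = atan2(0.9573, 0.0994) = 84.07°.
So the initial bearing is 84°.

84°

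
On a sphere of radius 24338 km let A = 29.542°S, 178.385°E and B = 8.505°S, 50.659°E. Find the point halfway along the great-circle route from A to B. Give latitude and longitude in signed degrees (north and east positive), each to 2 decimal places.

-37.82°, 107.09°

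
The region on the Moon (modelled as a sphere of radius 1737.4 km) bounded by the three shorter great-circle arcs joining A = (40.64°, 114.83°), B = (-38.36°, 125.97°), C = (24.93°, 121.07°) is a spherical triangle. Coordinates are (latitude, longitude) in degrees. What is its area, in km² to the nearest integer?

Side lengths (central angles): a = 1.1075, b = 0.2889, c = 1.3902 rad; semiperimeter s = 1.3933.
By l'Huilier's theorem, tan(E/4) = √[tan(s/2) tan((s−a)/2) tan((s−b)/2) tan((s−c)/2)], giving spherical excess E = 0.0428 rad.
Area = E·R² = 0.0428 × (1737.4)² ≈ 129164 km².

129164 km²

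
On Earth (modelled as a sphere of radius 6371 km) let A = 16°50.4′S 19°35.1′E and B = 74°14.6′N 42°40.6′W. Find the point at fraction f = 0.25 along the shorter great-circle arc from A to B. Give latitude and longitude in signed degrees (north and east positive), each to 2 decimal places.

The central angle between A and B is δ = 1.7293 rad.
With f = 0.25, the slerp weights are sin((1−f)δ)/sin δ = 0.9750 and sin(fδ)/sin δ = 0.4243.
Weighted sum of the unit vectors: (0.9750)·(0.9017,0.3208,-0.2897) + (0.4243)·(0.1996,-0.1841,0.9624) = (0.9639, 0.2347, 0.1259).
Converting back: φ = atan2(z, √(x²+y²)) = 7.23°, λ = atan2(y, x) = 13.68°.

7.23°, 13.68°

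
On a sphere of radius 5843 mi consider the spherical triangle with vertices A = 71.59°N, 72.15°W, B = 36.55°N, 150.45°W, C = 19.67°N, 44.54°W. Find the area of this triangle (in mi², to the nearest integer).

Side lengths (central angles): a = 1.5777, b = 0.9485, c = 0.9065 rad; semiperimeter s = 1.7164.
By l'Huilier's theorem, tan(E/4) = √[tan(s/2) tan((s−a)/2) tan((s−b)/2) tan((s−c)/2)], giving spherical excess E = 0.4697 rad.
Area = E·R² = 0.4697 × (5843)² ≈ 16034877 mi².

16034877 mi²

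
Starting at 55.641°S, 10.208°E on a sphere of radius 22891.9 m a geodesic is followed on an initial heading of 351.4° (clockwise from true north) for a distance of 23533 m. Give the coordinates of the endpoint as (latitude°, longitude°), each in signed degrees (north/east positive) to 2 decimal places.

2.95°, 2.84°

Angular distance δ = d/R = 23533/22891.9 = 1.02801 rad; initial bearing θ = 6.1331 rad.
sin φ₂ = sin φ₁ cos δ + cos φ₁ sin δ cos θ = (-0.8255)(0.5165) + (0.5644)(0.8563)(0.9888) = 0.0514, so φ₂ = 2.95°.
Δλ = atan2(sin θ sin δ cos φ₁, cos δ − sin φ₁ sin φ₂) = atan2(-0.0723, 0.5590) = -7.366°.
λ₂ = 10.208° − 7.366° = 2.84°.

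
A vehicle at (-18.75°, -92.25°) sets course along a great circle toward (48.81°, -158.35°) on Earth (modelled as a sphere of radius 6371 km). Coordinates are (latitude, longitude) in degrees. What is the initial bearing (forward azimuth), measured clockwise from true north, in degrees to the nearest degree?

With φ₁ = -0.3272, φ₂ = 0.8519, Δλ = -1.1537 rad, the forward-azimuth formula gives
θ = atan2( sin Δλ cos φ₂ , cos φ₁ sin φ₂ − sin φ₁ cos φ₂ cos Δλ ) = atan2(-0.6021, 0.7984) = -37.02°.
Adding 360° brings this into [0°, 360°): 323°.

323°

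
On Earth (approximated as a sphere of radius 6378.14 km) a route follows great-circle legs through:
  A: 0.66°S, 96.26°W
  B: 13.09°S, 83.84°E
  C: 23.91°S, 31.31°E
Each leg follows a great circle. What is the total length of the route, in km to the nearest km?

24150 km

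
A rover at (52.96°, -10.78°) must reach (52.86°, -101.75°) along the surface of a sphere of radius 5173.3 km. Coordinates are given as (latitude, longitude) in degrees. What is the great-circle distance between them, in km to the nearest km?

Let φ₁ = 0.9243 rad, φ₂ = 0.9226 rad, and Δλ = -1.5877 rad.
Haversine: a = sin²(Δφ/2) + cos φ₁ cos φ₂ sin²(Δλ/2) = 0.0000 + (0.6024)(0.6038)(0.5085) = 0.18492.
Central angle c = 2·arcsin(√a) = 0.88905 rad.
Distance = R·c = 5173.3 × 0.8890 ≈ 4599 km.

4599 km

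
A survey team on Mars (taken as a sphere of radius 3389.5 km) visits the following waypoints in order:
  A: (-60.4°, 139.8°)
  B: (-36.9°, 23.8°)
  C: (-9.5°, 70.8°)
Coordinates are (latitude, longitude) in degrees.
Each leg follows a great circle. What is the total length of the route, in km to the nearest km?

Leg A→B: central angle 1.2144 rad, distance 4116.2 km.
Leg B→C: central angle 0.8802 rad, distance 2983.4 km.
Total: 4116.2 + 2983.4 ≈ 7100 km.

7100 km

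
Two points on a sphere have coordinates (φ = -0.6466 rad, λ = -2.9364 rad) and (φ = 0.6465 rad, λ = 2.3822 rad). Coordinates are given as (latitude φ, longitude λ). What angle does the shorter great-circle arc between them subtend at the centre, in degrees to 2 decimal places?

90.00°

In radians: φ₁ = -0.6466, φ₂ = 0.6465, Δλ = -55.267° = -0.9646 rad.
cos c = sin φ₁ sin φ₂ + cos φ₁ cos φ₂ cos Δλ = (-0.6025)(0.6024) + (0.7981)(0.7982)(0.5698) = 0.00005,
so c = arccos(0.00005) = 1.57075 rad.
So the angular separation is 90.00°.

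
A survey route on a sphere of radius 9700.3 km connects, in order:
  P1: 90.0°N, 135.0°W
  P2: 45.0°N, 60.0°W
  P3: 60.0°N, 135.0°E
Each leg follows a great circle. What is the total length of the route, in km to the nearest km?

Leg P1→P2: central angle 0.7854 rad, distance 7618.6 km.
Leg P2→P3: central angle 1.2965 rad, distance 12576.5 km.
Total: 7618.6 + 12576.5 ≈ 20195 km.

20195 km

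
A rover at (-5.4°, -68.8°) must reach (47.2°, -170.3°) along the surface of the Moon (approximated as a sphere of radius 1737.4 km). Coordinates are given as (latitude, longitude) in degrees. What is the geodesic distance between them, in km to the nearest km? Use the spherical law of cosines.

3086 km

With latitudes φ₁ = -5.400°, φ₂ = 47.200° and longitude difference Δλ = -101.500°:
cos c = sin φ₁ sin φ₂ + cos φ₁ cos φ₂ cos Δλ = (-0.0941)(0.7337) + (0.9956)(0.6794)(-0.1994) = -0.20391,
so c = arccos(-0.20391) = 1.77614 rad.
Distance = R·c = 1737.4 × 1.7761 ≈ 3086 km.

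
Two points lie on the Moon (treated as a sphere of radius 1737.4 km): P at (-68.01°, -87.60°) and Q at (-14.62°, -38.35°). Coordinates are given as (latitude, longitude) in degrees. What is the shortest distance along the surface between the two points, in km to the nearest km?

1878 km

In radians: φ₁ = -1.1870, φ₂ = -0.2552, Δλ = 49.250° = 0.8596 rad.
cos c = sin φ₁ sin φ₂ + cos φ₁ cos φ₂ cos Δλ = (-0.9272)(-0.2524) + (0.3744)(0.9676)(0.6528) = 0.47055,
so c = arccos(0.47055) = 1.08088 rad.
Distance = R·c = 1737.4 × 1.0809 ≈ 1878 km.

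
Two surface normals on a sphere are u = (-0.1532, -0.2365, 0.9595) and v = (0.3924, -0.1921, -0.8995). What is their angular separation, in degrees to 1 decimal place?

u·v = -0.8778; |u| = 1.0000, |v| = 1.0000.
cos θ = (u·v)/(|u||v|) = -0.8777, so θ = 151.4°.

151.4°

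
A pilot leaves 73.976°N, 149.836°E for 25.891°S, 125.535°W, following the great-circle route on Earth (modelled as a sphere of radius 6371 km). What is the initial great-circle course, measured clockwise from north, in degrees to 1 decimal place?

102.7°

With φ₁ = 1.2911, φ₂ = -0.4519, Δλ = 1.4771 rad, the forward-azimuth formula gives
θ = atan2( sin Δλ cos φ₂ , cos φ₁ sin φ₂ − sin φ₁ cos φ₂ cos Δλ ) = atan2(0.8957, -0.2015) = 102.68°.
So the initial bearing is 102.7°.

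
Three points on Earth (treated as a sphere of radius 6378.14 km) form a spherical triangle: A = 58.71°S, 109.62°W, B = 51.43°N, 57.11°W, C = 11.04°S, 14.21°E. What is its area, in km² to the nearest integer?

Side lengths (central angles): a = 1.5245, b = 1.6912, c = 2.0613 rad; semiperimeter s = 2.6385.
By l'Huilier's theorem, tan(E/4) = √[tan(s/2) tan((s−a)/2) tan((s−b)/2) tan((s−c)/2)], giving spherical excess E = 2.1830 rad.
Area = E·R² = 2.1830 × (6378.14)² ≈ 88807783 km².

88807783 km²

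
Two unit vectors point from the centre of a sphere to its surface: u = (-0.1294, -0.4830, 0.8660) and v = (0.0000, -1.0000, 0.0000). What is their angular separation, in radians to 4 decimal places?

1.0667 rad

u·v = 0.4830; |u| = 1.0000, |v| = 1.0000.
cos θ = (u·v)/(|u||v|) = 0.4830, so θ = 1.0667 rad.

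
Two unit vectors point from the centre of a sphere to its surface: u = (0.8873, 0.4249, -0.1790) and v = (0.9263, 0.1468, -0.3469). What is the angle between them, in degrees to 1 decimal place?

u·v = 0.9464; |u| = 0.9999, |v| = 1.0000.
cos θ = (u·v)/(|u||v|) = 0.9465, so θ = 18.8°.

18.8°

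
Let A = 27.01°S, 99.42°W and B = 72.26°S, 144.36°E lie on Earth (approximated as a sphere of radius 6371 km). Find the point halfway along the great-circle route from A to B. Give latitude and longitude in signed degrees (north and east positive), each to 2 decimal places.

-60.24°, -119.29°

The central angle between A and B is δ = 1.2529 rad.
With f = 0.5, the slerp weights are sin((1−f)δ)/sin δ = 0.6172 and sin(fδ)/sin δ = 0.6172.
Weighted sum of the unit vectors: (0.6172)·(-0.1458,-0.8789,-0.4541) + (0.6172)·(-0.2476,0.1775,-0.9524) = (-0.2428, -0.4329, -0.8681).
Converting back: φ = atan2(z, √(x²+y²)) = -60.24°, λ = atan2(y, x) = -119.29°.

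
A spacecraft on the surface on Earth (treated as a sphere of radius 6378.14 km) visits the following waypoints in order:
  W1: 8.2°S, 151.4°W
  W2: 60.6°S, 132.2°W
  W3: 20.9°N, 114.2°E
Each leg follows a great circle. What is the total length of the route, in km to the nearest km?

Leg W1→W2: central angle 0.9482 rad, distance 6048.0 km.
Leg W2→W3: central angle 2.0879 rad, distance 13317.2 km.
Total: 6048.0 + 13317.2 ≈ 19365 km.

19365 km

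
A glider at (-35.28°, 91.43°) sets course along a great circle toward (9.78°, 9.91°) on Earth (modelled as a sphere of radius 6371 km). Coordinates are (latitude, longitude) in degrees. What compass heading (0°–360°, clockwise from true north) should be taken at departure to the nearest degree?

283°

With φ₁ = -0.6158, φ₂ = 0.1707, Δλ = -1.4228 rad, the forward-azimuth formula gives
θ = atan2( sin Δλ cos φ₂ , cos φ₁ sin φ₂ − sin φ₁ cos φ₂ cos Δλ ) = atan2(-0.9747, 0.2226) = -77.14°.
Adding 360° brings this into [0°, 360°): 283°.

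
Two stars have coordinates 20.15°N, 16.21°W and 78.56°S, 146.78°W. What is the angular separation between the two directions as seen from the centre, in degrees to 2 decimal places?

117.31°

In radians: φ₁ = 0.3517, φ₂ = -1.3711, Δλ = -130.570° = -2.2789 rad.
Haversine: a = sin²(Δφ/2) + cos φ₁ cos φ₂ sin²(Δλ/2) = 0.5757 + (0.9388)(0.1983)(0.8252) = 0.72937.
Central angle c = 2·arcsin(√a) = 2.04737 rad.
So the angular separation is 117.31°.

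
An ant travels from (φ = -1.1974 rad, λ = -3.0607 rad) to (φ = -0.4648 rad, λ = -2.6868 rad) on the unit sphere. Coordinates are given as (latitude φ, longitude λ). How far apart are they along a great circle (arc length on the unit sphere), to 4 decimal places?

Let φ₁ = -1.1974 rad, φ₂ = -0.4648 rad, and Δλ = 0.3739 rad.
cos c = sin φ₁ sin φ₂ + cos φ₁ cos φ₂ cos Δλ = (-0.9311)(-0.4482) + (0.3648)(0.8939)(0.9309) = 0.72091,
so c = arccos(0.72091) = 0.76568 rad.
On the unit sphere the arc length equals the central angle: 0.7657.

0.7657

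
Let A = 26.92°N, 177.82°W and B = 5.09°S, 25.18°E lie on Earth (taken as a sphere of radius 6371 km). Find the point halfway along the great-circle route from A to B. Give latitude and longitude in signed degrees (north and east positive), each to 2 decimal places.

Central angle δ = 2.6016 rad. Interpolating on the sphere with fraction f = 0.5:
P = [sin((1−f)δ)·A + sin(fδ)·B] / sin δ = 1.8744·A + 1.8744·B in Cartesian coordinates,
giving P = (0.0195, 0.7308, 0.6823), i.e. latitude 43.03°, longitude 88.47°.

43.03°, 88.47°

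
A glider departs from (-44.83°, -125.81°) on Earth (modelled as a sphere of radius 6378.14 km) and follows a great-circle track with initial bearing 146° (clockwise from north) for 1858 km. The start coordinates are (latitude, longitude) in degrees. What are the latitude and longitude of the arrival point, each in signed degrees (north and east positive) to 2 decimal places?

Angular distance δ = d/R = 1858/6378.14 = 0.29131 rad; initial bearing θ = 2.5482 rad.
sin φ₂ = sin φ₁ cos δ + cos φ₁ sin δ cos θ = (-0.7050)(0.9579) + (0.7092)(0.2872)(-0.8290) = -0.8442, so φ₂ = -57.58°.
Δλ = atan2(sin θ sin δ cos φ₁, cos δ − sin φ₁ sin φ₂) = atan2(0.1139, 0.3627) = 17.433°.
λ₂ = -125.810° + 17.433° = -108.38°.

-57.58°, -108.38°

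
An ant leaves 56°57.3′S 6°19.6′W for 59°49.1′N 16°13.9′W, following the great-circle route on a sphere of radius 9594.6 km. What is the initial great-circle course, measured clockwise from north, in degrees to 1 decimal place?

Δλ = -9.905° = -0.1729 rad.
y = sin Δλ · cos φ₂ = (-0.1720)(0.5027) = -0.0865
x = cos φ₁ sin φ₂ − sin φ₁ cos φ₂ cos Δλ = (0.5453)(0.8644) − (-0.8382)(0.5027)(0.9851) = 0.8865
θ = atan2(y, x) = -5.57°; adding 360° gives 354.4°.

354.4°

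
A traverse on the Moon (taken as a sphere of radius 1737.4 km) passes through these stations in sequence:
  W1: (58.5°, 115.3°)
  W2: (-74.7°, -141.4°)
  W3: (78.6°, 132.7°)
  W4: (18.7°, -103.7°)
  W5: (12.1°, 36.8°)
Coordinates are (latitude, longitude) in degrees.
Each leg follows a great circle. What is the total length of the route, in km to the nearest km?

15683 km

Leg W1→W2: central angle 2.5947 rad, distance 4508.0 km.
Leg W2→W3: central angle 2.7987 rad, distance 4862.5 km.
Leg W3→W4: central angle 1.3585 rad, distance 2360.3 km.
Leg W4→W5: central angle 2.2750 rad, distance 3952.6 km.
Total: 4508.0 + 4862.5 + 2360.3 + 3952.6 ≈ 15683 km.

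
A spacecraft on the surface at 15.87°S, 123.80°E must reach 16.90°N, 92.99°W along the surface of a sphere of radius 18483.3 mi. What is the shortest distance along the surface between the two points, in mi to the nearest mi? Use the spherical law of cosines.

With latitudes φ₁ = -15.870°, φ₂ = 16.900° and longitude difference Δλ = 143.210°:
cos c = sin φ₁ sin φ₂ + cos φ₁ cos φ₂ cos Δλ = (-0.2735)(0.2907) + (0.9619)(0.9568)(-0.8008) = -0.81654,
so c = arccos(-0.81654) = 2.52619 rad.
Distance = R·c = 18483.3 × 2.5262 ≈ 46692 mi.

46692 mi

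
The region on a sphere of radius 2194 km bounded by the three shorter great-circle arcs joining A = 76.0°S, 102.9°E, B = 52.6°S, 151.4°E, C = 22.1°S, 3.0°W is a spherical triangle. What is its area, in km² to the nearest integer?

114143 km²

Side lengths (central angles): a = 1.7810, b = 1.2623, c = 0.5193 rad; semiperimeter s = 1.7813.
By l'Huilier's theorem, tan(E/4) = √[tan(s/2) tan((s−a)/2) tan((s−b)/2) tan((s−c)/2)], giving spherical excess E = 0.0237 rad.
Area = E·R² = 0.0237 × (2194)² ≈ 114143 km².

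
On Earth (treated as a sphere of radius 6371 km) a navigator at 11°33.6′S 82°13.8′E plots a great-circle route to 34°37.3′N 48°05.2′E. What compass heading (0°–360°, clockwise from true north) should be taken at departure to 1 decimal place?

326.3°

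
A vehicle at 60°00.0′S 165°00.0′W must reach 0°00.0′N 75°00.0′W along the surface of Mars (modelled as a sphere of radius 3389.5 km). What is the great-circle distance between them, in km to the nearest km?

In radians: φ₁ = -1.0472, φ₂ = 0.0000, Δλ = 90.000° = 1.5708 rad.
cos c = sin φ₁ sin φ₂ + cos φ₁ cos φ₂ cos Δλ = (-0.8660)(0.0000) + (0.5000)(1.0000)(0.0000) = 0.00000,
so c = arccos(0.00000) = 1.57080 rad.
Distance = R·c = 3389.5 × 1.5708 ≈ 5324 km.

5324 km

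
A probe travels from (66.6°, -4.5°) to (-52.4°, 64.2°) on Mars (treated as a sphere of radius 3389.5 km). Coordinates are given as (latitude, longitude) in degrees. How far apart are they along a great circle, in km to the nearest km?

7674 km

In radians: φ₁ = 1.1624, φ₂ = -0.9146, Δλ = 68.700° = 1.1990 rad.
cos c = sin φ₁ sin φ₂ + cos φ₁ cos φ₂ cos Δλ = (0.9178)(-0.7923) + (0.3971)(0.6101)(0.3633) = -0.63911,
so c = arccos(-0.63911) = 2.26413 rad.
Distance = R·c = 3389.5 × 2.2641 ≈ 7674 km.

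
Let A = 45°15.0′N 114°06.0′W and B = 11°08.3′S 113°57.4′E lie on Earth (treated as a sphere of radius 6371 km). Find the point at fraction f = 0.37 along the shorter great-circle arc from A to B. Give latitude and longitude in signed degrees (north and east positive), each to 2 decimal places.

Central angle δ = 2.2129 rad. Interpolating on the sphere with fraction f = 0.37:
P = [sin((1−f)δ)·A + sin(fδ)·B] / sin δ = 1.2293·A + 0.9119·B in Cartesian coordinates,
giving P = (-0.7167, 0.0277, 0.6968), i.e. latitude 44.17°, longitude 177.79°.

44.17°, 177.79°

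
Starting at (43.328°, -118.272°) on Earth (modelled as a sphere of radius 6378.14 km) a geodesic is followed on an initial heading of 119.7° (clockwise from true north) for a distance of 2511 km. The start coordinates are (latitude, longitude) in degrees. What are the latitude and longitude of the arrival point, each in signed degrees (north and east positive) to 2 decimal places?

Angular distance δ = d/R = 2511/6378.14 = 0.39369 rad; initial bearing θ = 2.0892 rad.
sin φ₂ = sin φ₁ cos δ + cos φ₁ sin δ cos θ = (0.6862)(0.9235) + (0.7274)(0.3836)(-0.4955) = 0.4954, so φ₂ = 29.70°.
Δλ = atan2(sin θ sin δ cos φ₁, cos δ − sin φ₁ sin φ₂) = atan2(0.2424, 0.5836) = 22.556°.
λ₂ = -118.272° + 22.556° = -95.72°.

29.70°, -95.72°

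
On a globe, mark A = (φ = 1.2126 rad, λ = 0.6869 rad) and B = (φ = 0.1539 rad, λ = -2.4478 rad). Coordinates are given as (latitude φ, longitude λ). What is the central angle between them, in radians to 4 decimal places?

1.7751 rad

In radians: φ₁ = 1.2126, φ₂ = 0.1539, Δλ = -179.605° = -3.1347 rad.
Haversine: a = sin²(Δφ/2) + cos φ₁ cos φ₂ sin²(Δλ/2) = 0.2550 + (0.3506)(0.9882)(1.0000) = 0.60143.
Central angle c = 2·arcsin(√a) = 1.77508 rad.
So the angular separation is 1.7751 rad.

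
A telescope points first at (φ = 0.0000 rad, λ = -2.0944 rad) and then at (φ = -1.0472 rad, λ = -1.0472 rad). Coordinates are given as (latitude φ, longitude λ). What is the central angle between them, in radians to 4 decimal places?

1.3181 rad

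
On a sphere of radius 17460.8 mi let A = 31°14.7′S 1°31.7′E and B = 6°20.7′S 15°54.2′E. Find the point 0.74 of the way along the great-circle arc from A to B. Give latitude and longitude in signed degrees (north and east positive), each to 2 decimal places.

-12.91°, 12.53°

Central angle δ = 0.4940 rad. Interpolating on the sphere with fraction f = 0.74:
P = [sin((1−f)δ)·A + sin(fδ)·B] / sin δ = 0.2701·A + 0.7539·B in Cartesian coordinates,
giving P = (0.9515, 0.2115, -0.2234), i.e. latitude -12.91°, longitude 12.53°.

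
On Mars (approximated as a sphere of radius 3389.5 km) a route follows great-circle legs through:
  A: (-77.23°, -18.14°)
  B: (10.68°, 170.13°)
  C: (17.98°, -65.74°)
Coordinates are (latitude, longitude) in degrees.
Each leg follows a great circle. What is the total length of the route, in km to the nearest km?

Leg A→B: central angle 1.9776 rad, distance 6703.1 km.
Leg B→C: central angle 2.0569 rad, distance 6972.0 km.
Total: 6703.1 + 6972.0 ≈ 13675 km.

13675 km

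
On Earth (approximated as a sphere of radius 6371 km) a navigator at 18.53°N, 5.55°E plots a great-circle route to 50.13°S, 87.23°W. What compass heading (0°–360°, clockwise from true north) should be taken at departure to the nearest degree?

222°

With φ₁ = 0.3234, φ₂ = -0.8749, Δλ = -1.6193 rad, the forward-azimuth formula gives
θ = atan2( sin Δλ cos φ₂ , cos φ₁ sin φ₂ − sin φ₁ cos φ₂ cos Δλ ) = atan2(-0.6403, -0.7178) = -138.27°.
Adding 360° brings this into [0°, 360°): 222°.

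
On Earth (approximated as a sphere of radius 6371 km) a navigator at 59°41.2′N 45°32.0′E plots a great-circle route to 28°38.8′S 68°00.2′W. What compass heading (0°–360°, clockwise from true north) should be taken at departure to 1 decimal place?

274.3°

With φ₁ = 1.0417, φ₂ = -0.5000, Δλ = -1.9816 rad, the forward-azimuth formula gives
θ = atan2( sin Δλ cos φ₂ , cos φ₁ sin φ₂ − sin φ₁ cos φ₂ cos Δλ ) = atan2(-0.8046, 0.0606) = -85.69°.
Adding 360° brings this into [0°, 360°): 274.3°.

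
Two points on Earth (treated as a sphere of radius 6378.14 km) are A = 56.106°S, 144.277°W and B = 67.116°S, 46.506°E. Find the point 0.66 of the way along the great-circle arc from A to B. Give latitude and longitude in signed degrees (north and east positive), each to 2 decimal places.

-85.52°, 78.32°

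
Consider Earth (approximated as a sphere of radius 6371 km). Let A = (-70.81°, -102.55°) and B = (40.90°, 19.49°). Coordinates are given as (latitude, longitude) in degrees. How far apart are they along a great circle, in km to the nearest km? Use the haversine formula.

In radians: φ₁ = -1.2359, φ₂ = 0.7138, Δλ = 122.040° = 2.1300 rad.
Haversine: a = sin²(Δφ/2) + cos φ₁ cos φ₂ sin²(Δλ/2) = 0.6850 + (0.3287)(0.7559)(0.7653) = 0.87508.
Central angle c = 2·arcsin(√a) = 2.41911 rad.
Distance = R·c = 6371 × 2.4191 ≈ 15412 km.

15412 km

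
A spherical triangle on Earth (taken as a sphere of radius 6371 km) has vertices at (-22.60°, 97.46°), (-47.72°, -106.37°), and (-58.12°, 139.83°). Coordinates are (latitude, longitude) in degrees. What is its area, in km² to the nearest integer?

6649386 km²

Side lengths (central angles): a = 1.0646, b = 0.8141, c = 1.8586 rad; semiperimeter s = 1.8686.
By l'Huilier's theorem, tan(E/4) = √[tan(s/2) tan((s−a)/2) tan((s−b)/2) tan((s−c)/2)], giving spherical excess E = 0.1638 rad.
Area = E·R² = 0.1638 × (6371)² ≈ 6649386 km².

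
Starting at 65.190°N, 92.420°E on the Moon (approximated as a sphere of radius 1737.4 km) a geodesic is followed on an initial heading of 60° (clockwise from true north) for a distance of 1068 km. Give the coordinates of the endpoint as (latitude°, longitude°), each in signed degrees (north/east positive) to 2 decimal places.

Angular distance δ = d/R = 1068/1737.4 = 0.61471 rad; initial bearing θ = 1.0472 rad.
sin φ₂ = sin φ₁ cos δ + cos φ₁ sin δ cos θ = (0.9077)(0.8169) + (0.4196)(0.5767)(0.5000) = 0.8625, so φ₂ = 59.60°.
Δλ = atan2(sin θ sin δ cos φ₁, cos δ − sin φ₁ sin φ₂) = atan2(0.2096, 0.0340) = 80.783°.
λ₂ = 92.420° + 80.783° = 173.20°.

59.60°, 173.20°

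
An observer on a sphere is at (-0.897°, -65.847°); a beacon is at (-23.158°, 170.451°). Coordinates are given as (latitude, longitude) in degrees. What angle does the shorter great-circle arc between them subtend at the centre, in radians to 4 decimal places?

Let φ₁ = -0.0157 rad, φ₂ = -0.4042 rad, and Δλ = -2.1590 rad.
cos c = sin φ₁ sin φ₂ + cos φ₁ cos φ₂ cos Δλ = (-0.0157)(-0.3933) + (0.9999)(0.9194)(-0.5549) = -0.50394,
so c = arccos(-0.50394) = 2.09896 rad.
So the angular separation is 2.0990 rad.

2.0990 rad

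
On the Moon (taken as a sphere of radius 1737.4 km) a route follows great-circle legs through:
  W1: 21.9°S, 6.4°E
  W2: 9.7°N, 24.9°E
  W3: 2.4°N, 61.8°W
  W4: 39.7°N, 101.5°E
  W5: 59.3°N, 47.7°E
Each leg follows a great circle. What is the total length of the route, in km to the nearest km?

8994 km

Leg W1→W2: central angle 0.6360 rad, distance 1105.0 km.
Leg W2→W3: central angle 1.5070 rad, distance 2618.3 km.
Leg W3→W4: central angle 2.3597 rad, distance 4099.7 km.
Leg W4→W5: central angle 0.6741 rad, distance 1171.3 km.
Total: 1105.0 + 2618.3 + 4099.7 + 1171.3 ≈ 8994 km.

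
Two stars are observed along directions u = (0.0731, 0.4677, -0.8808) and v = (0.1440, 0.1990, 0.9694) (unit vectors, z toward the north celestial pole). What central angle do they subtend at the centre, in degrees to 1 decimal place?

u·v = -0.7502; |u| = 0.9999, |v| = 1.0000.
cos θ = (u·v)/(|u||v|) = -0.7503, so θ = 138.6°.

138.6°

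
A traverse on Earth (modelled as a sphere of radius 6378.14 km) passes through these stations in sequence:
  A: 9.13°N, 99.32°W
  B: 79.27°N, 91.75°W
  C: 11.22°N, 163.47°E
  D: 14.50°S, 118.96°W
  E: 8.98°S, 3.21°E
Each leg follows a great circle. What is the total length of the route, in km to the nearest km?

Leg A→B: central angle 1.2259 rad, distance 7818.8 km.
Leg B→C: central angle 1.4257 rad, distance 9093.3 km.
Leg C→D: central angle 1.4145 rad, distance 9021.7 km.
Leg D→E: central angle 2.0602 rad, distance 13140.1 km.
Total: 7818.8 + 9093.3 + 9021.7 + 13140.1 ≈ 39074 km.

39074 km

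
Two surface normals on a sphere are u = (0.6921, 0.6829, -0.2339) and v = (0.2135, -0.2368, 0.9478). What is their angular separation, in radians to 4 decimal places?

1.8087 rad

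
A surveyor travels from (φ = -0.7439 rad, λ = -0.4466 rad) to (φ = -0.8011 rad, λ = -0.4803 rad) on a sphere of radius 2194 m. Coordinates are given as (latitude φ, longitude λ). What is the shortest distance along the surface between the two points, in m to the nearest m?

136 m

In radians: φ₁ = -0.7439, φ₂ = -0.8011, Δλ = -1.931° = -0.0337 rad.
Haversine: a = sin²(Δφ/2) + cos φ₁ cos φ₂ sin²(Δλ/2) = 0.0008 + (0.7358)(0.6959)(0.0003) = 0.00096.
Central angle c = 2·arcsin(√a) = 0.06208 rad.
Distance = R·c = 2194 × 0.0621 ≈ 136 m.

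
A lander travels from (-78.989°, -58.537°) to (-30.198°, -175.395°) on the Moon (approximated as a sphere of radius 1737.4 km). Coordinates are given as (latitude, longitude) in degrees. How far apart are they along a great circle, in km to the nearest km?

In radians: φ₁ = -1.3786, φ₂ = -0.5271, Δλ = -116.858° = -2.0396 rad.
Haversine: a = sin²(Δφ/2) + cos φ₁ cos φ₂ sin²(Δλ/2) = 0.1706 + (0.1910)(0.8643)(0.7259) = 0.29042.
Central angle c = 2·arcsin(√a) = 1.13829 rad.
Distance = R·c = 1737.4 × 1.1383 ≈ 1978 km.

1978 km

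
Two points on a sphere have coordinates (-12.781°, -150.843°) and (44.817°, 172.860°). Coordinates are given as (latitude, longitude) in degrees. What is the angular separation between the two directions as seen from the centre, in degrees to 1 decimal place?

In radians: φ₁ = -0.2231, φ₂ = 0.7822, Δλ = -36.297° = -0.6335 rad.
cos c = sin φ₁ sin φ₂ + cos φ₁ cos φ₂ cos Δλ = (-0.2212)(0.7048) + (0.9752)(0.7094)(0.8060) = 0.40162,
so c = arccos(0.40162) = 1.15751 rad.
So the angular separation is 66.3°.

66.3°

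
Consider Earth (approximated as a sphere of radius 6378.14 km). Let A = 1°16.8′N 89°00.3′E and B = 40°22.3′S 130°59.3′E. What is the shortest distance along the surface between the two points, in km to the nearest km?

6291 km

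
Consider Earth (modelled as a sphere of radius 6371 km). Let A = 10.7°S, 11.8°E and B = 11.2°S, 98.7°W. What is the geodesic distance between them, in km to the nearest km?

11959 km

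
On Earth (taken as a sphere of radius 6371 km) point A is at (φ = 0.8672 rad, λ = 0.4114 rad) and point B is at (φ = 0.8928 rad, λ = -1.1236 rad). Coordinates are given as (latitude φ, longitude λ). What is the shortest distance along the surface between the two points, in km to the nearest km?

5841 km

With latitudes φ₁ = 49.687°, φ₂ = 51.154° and longitude difference Δλ = -87.949°:
cos c = sin φ₁ sin φ₂ + cos φ₁ cos φ₂ cos Δλ = (0.7625)(0.7788) + (0.6470)(0.6272)(0.0358) = 0.60840,
so c = arccos(0.60840) = 0.91676 rad.
Distance = R·c = 6371 × 0.9168 ≈ 5841 km.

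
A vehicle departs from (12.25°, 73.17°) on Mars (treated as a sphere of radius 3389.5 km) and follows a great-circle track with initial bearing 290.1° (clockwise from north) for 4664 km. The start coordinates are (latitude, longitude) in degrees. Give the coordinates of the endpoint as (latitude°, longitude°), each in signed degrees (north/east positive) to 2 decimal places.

Angular distance δ = d/R = 4664/3389.5 = 1.37601 rad; initial bearing θ = 5.0632 rad.
sin φ₂ = sin φ₁ cos δ + cos φ₁ sin δ cos θ = (0.2122)(0.1936) + (0.9772)(0.9811)(0.3437) = 0.3706, so φ₂ = 21.75°.
Δλ = atan2(sin θ sin δ cos φ₁, cos δ − sin φ₁ sin φ₂) = atan2(-0.9004, 0.1149) = -82.726°.
λ₂ = 73.170° − 82.726° = -9.56°.

21.75°, -9.56°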